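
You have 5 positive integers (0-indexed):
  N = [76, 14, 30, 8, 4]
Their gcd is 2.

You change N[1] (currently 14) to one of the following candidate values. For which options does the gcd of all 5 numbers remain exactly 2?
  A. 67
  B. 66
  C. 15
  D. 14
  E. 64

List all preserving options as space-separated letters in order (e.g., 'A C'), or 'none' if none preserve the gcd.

Answer: B D E

Derivation:
Old gcd = 2; gcd of others (without N[1]) = 2
New gcd for candidate v: gcd(2, v). Preserves old gcd iff gcd(2, v) = 2.
  Option A: v=67, gcd(2,67)=1 -> changes
  Option B: v=66, gcd(2,66)=2 -> preserves
  Option C: v=15, gcd(2,15)=1 -> changes
  Option D: v=14, gcd(2,14)=2 -> preserves
  Option E: v=64, gcd(2,64)=2 -> preserves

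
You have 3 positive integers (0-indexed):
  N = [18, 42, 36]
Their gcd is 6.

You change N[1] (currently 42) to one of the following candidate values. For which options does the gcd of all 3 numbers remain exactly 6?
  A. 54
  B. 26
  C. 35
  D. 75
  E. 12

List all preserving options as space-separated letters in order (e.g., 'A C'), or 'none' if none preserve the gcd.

Old gcd = 6; gcd of others (without N[1]) = 18
New gcd for candidate v: gcd(18, v). Preserves old gcd iff gcd(18, v) = 6.
  Option A: v=54, gcd(18,54)=18 -> changes
  Option B: v=26, gcd(18,26)=2 -> changes
  Option C: v=35, gcd(18,35)=1 -> changes
  Option D: v=75, gcd(18,75)=3 -> changes
  Option E: v=12, gcd(18,12)=6 -> preserves

Answer: E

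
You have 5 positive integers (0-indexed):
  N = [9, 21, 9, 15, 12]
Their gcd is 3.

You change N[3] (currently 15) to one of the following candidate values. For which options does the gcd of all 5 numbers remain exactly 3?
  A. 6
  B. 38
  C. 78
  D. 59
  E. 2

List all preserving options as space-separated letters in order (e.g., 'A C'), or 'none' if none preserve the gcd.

Old gcd = 3; gcd of others (without N[3]) = 3
New gcd for candidate v: gcd(3, v). Preserves old gcd iff gcd(3, v) = 3.
  Option A: v=6, gcd(3,6)=3 -> preserves
  Option B: v=38, gcd(3,38)=1 -> changes
  Option C: v=78, gcd(3,78)=3 -> preserves
  Option D: v=59, gcd(3,59)=1 -> changes
  Option E: v=2, gcd(3,2)=1 -> changes

Answer: A C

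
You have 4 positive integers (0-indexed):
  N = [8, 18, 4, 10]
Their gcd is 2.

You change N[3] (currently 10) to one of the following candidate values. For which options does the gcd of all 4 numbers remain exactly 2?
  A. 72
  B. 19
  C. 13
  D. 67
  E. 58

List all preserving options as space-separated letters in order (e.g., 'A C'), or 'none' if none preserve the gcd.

Answer: A E

Derivation:
Old gcd = 2; gcd of others (without N[3]) = 2
New gcd for candidate v: gcd(2, v). Preserves old gcd iff gcd(2, v) = 2.
  Option A: v=72, gcd(2,72)=2 -> preserves
  Option B: v=19, gcd(2,19)=1 -> changes
  Option C: v=13, gcd(2,13)=1 -> changes
  Option D: v=67, gcd(2,67)=1 -> changes
  Option E: v=58, gcd(2,58)=2 -> preserves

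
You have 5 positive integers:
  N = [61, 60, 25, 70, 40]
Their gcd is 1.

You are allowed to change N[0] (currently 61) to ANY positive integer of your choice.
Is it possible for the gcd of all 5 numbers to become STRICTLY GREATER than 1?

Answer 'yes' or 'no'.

Answer: yes

Derivation:
Current gcd = 1
gcd of all OTHER numbers (without N[0]=61): gcd([60, 25, 70, 40]) = 5
The new gcd after any change is gcd(5, new_value).
This can be at most 5.
Since 5 > old gcd 1, the gcd CAN increase (e.g., set N[0] = 5).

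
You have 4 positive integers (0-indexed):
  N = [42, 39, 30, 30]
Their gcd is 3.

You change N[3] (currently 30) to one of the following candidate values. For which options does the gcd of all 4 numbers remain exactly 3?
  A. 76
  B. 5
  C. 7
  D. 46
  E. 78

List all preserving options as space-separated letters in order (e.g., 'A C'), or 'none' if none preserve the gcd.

Answer: E

Derivation:
Old gcd = 3; gcd of others (without N[3]) = 3
New gcd for candidate v: gcd(3, v). Preserves old gcd iff gcd(3, v) = 3.
  Option A: v=76, gcd(3,76)=1 -> changes
  Option B: v=5, gcd(3,5)=1 -> changes
  Option C: v=7, gcd(3,7)=1 -> changes
  Option D: v=46, gcd(3,46)=1 -> changes
  Option E: v=78, gcd(3,78)=3 -> preserves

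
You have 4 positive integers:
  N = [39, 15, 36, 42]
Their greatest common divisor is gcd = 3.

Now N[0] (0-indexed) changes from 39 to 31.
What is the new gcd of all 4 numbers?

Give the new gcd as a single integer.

Numbers: [39, 15, 36, 42], gcd = 3
Change: index 0, 39 -> 31
gcd of the OTHER numbers (without index 0): gcd([15, 36, 42]) = 3
New gcd = gcd(g_others, new_val) = gcd(3, 31) = 1

Answer: 1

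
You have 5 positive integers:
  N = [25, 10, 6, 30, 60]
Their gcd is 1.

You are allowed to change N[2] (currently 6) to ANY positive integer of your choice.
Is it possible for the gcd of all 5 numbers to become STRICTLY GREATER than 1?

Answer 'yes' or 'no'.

Answer: yes

Derivation:
Current gcd = 1
gcd of all OTHER numbers (without N[2]=6): gcd([25, 10, 30, 60]) = 5
The new gcd after any change is gcd(5, new_value).
This can be at most 5.
Since 5 > old gcd 1, the gcd CAN increase (e.g., set N[2] = 5).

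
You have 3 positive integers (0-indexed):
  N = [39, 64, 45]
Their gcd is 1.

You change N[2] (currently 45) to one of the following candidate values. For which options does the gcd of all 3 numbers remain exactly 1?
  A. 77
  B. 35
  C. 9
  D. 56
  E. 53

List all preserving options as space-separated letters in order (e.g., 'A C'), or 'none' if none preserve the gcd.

Old gcd = 1; gcd of others (without N[2]) = 1
New gcd for candidate v: gcd(1, v). Preserves old gcd iff gcd(1, v) = 1.
  Option A: v=77, gcd(1,77)=1 -> preserves
  Option B: v=35, gcd(1,35)=1 -> preserves
  Option C: v=9, gcd(1,9)=1 -> preserves
  Option D: v=56, gcd(1,56)=1 -> preserves
  Option E: v=53, gcd(1,53)=1 -> preserves

Answer: A B C D E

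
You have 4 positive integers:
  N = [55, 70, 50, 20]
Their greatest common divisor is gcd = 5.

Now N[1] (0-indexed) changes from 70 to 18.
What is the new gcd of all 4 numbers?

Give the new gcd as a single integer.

Answer: 1

Derivation:
Numbers: [55, 70, 50, 20], gcd = 5
Change: index 1, 70 -> 18
gcd of the OTHER numbers (without index 1): gcd([55, 50, 20]) = 5
New gcd = gcd(g_others, new_val) = gcd(5, 18) = 1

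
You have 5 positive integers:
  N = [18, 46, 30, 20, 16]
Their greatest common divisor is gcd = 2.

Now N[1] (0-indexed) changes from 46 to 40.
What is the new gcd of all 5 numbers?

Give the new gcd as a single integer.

Numbers: [18, 46, 30, 20, 16], gcd = 2
Change: index 1, 46 -> 40
gcd of the OTHER numbers (without index 1): gcd([18, 30, 20, 16]) = 2
New gcd = gcd(g_others, new_val) = gcd(2, 40) = 2

Answer: 2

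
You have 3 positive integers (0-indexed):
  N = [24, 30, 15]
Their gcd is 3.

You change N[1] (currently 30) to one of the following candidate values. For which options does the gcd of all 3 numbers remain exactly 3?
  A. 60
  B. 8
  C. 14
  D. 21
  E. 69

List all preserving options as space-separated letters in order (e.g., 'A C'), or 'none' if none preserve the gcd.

Old gcd = 3; gcd of others (without N[1]) = 3
New gcd for candidate v: gcd(3, v). Preserves old gcd iff gcd(3, v) = 3.
  Option A: v=60, gcd(3,60)=3 -> preserves
  Option B: v=8, gcd(3,8)=1 -> changes
  Option C: v=14, gcd(3,14)=1 -> changes
  Option D: v=21, gcd(3,21)=3 -> preserves
  Option E: v=69, gcd(3,69)=3 -> preserves

Answer: A D E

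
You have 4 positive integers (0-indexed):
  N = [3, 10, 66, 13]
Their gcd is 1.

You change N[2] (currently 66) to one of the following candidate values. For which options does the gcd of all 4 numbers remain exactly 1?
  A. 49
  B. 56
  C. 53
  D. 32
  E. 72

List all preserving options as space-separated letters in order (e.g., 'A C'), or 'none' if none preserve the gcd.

Answer: A B C D E

Derivation:
Old gcd = 1; gcd of others (without N[2]) = 1
New gcd for candidate v: gcd(1, v). Preserves old gcd iff gcd(1, v) = 1.
  Option A: v=49, gcd(1,49)=1 -> preserves
  Option B: v=56, gcd(1,56)=1 -> preserves
  Option C: v=53, gcd(1,53)=1 -> preserves
  Option D: v=32, gcd(1,32)=1 -> preserves
  Option E: v=72, gcd(1,72)=1 -> preserves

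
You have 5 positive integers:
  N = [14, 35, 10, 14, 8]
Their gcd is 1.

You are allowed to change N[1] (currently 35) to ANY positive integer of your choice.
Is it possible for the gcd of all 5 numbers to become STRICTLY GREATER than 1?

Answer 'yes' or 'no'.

Answer: yes

Derivation:
Current gcd = 1
gcd of all OTHER numbers (without N[1]=35): gcd([14, 10, 14, 8]) = 2
The new gcd after any change is gcd(2, new_value).
This can be at most 2.
Since 2 > old gcd 1, the gcd CAN increase (e.g., set N[1] = 2).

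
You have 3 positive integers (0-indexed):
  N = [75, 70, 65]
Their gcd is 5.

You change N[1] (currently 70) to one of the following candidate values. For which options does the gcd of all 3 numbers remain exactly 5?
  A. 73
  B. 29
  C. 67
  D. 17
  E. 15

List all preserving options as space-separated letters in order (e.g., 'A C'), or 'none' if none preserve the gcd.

Answer: E

Derivation:
Old gcd = 5; gcd of others (without N[1]) = 5
New gcd for candidate v: gcd(5, v). Preserves old gcd iff gcd(5, v) = 5.
  Option A: v=73, gcd(5,73)=1 -> changes
  Option B: v=29, gcd(5,29)=1 -> changes
  Option C: v=67, gcd(5,67)=1 -> changes
  Option D: v=17, gcd(5,17)=1 -> changes
  Option E: v=15, gcd(5,15)=5 -> preserves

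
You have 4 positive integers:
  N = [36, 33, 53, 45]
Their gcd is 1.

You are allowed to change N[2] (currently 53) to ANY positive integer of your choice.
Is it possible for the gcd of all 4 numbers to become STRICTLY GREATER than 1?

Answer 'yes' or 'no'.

Answer: yes

Derivation:
Current gcd = 1
gcd of all OTHER numbers (without N[2]=53): gcd([36, 33, 45]) = 3
The new gcd after any change is gcd(3, new_value).
This can be at most 3.
Since 3 > old gcd 1, the gcd CAN increase (e.g., set N[2] = 3).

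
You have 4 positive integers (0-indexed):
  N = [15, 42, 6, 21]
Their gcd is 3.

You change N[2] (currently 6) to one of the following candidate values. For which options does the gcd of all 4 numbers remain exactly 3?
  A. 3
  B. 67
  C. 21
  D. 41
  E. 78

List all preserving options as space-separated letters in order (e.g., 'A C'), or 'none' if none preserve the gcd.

Old gcd = 3; gcd of others (without N[2]) = 3
New gcd for candidate v: gcd(3, v). Preserves old gcd iff gcd(3, v) = 3.
  Option A: v=3, gcd(3,3)=3 -> preserves
  Option B: v=67, gcd(3,67)=1 -> changes
  Option C: v=21, gcd(3,21)=3 -> preserves
  Option D: v=41, gcd(3,41)=1 -> changes
  Option E: v=78, gcd(3,78)=3 -> preserves

Answer: A C E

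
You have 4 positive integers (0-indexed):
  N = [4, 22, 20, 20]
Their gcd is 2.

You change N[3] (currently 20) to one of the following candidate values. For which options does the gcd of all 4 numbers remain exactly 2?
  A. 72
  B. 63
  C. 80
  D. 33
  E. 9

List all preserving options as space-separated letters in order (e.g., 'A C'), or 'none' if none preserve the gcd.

Old gcd = 2; gcd of others (without N[3]) = 2
New gcd for candidate v: gcd(2, v). Preserves old gcd iff gcd(2, v) = 2.
  Option A: v=72, gcd(2,72)=2 -> preserves
  Option B: v=63, gcd(2,63)=1 -> changes
  Option C: v=80, gcd(2,80)=2 -> preserves
  Option D: v=33, gcd(2,33)=1 -> changes
  Option E: v=9, gcd(2,9)=1 -> changes

Answer: A C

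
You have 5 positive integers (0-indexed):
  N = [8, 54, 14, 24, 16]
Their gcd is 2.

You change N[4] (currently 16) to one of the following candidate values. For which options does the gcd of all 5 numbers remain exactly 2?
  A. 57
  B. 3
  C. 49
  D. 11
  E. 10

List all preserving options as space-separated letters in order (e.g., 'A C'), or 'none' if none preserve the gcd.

Answer: E

Derivation:
Old gcd = 2; gcd of others (without N[4]) = 2
New gcd for candidate v: gcd(2, v). Preserves old gcd iff gcd(2, v) = 2.
  Option A: v=57, gcd(2,57)=1 -> changes
  Option B: v=3, gcd(2,3)=1 -> changes
  Option C: v=49, gcd(2,49)=1 -> changes
  Option D: v=11, gcd(2,11)=1 -> changes
  Option E: v=10, gcd(2,10)=2 -> preserves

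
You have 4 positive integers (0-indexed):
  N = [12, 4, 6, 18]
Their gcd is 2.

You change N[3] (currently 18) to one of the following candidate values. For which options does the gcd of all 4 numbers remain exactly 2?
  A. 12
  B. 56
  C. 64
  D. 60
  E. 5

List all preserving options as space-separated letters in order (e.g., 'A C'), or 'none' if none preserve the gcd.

Old gcd = 2; gcd of others (without N[3]) = 2
New gcd for candidate v: gcd(2, v). Preserves old gcd iff gcd(2, v) = 2.
  Option A: v=12, gcd(2,12)=2 -> preserves
  Option B: v=56, gcd(2,56)=2 -> preserves
  Option C: v=64, gcd(2,64)=2 -> preserves
  Option D: v=60, gcd(2,60)=2 -> preserves
  Option E: v=5, gcd(2,5)=1 -> changes

Answer: A B C D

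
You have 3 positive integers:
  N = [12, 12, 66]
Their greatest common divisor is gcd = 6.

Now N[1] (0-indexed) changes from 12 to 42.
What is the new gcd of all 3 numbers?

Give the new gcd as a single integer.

Answer: 6

Derivation:
Numbers: [12, 12, 66], gcd = 6
Change: index 1, 12 -> 42
gcd of the OTHER numbers (without index 1): gcd([12, 66]) = 6
New gcd = gcd(g_others, new_val) = gcd(6, 42) = 6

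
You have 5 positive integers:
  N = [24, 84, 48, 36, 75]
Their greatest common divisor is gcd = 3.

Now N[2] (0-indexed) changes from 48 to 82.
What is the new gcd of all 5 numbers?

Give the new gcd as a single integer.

Numbers: [24, 84, 48, 36, 75], gcd = 3
Change: index 2, 48 -> 82
gcd of the OTHER numbers (without index 2): gcd([24, 84, 36, 75]) = 3
New gcd = gcd(g_others, new_val) = gcd(3, 82) = 1

Answer: 1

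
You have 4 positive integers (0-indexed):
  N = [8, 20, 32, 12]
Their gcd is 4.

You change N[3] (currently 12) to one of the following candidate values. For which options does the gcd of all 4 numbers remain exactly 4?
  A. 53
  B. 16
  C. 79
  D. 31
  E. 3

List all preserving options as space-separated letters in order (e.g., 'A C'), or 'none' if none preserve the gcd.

Answer: B

Derivation:
Old gcd = 4; gcd of others (without N[3]) = 4
New gcd for candidate v: gcd(4, v). Preserves old gcd iff gcd(4, v) = 4.
  Option A: v=53, gcd(4,53)=1 -> changes
  Option B: v=16, gcd(4,16)=4 -> preserves
  Option C: v=79, gcd(4,79)=1 -> changes
  Option D: v=31, gcd(4,31)=1 -> changes
  Option E: v=3, gcd(4,3)=1 -> changes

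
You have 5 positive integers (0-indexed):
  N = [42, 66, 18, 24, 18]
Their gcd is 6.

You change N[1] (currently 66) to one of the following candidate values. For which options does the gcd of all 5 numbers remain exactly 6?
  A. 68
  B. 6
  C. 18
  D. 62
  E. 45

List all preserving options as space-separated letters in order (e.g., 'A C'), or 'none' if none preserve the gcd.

Old gcd = 6; gcd of others (without N[1]) = 6
New gcd for candidate v: gcd(6, v). Preserves old gcd iff gcd(6, v) = 6.
  Option A: v=68, gcd(6,68)=2 -> changes
  Option B: v=6, gcd(6,6)=6 -> preserves
  Option C: v=18, gcd(6,18)=6 -> preserves
  Option D: v=62, gcd(6,62)=2 -> changes
  Option E: v=45, gcd(6,45)=3 -> changes

Answer: B C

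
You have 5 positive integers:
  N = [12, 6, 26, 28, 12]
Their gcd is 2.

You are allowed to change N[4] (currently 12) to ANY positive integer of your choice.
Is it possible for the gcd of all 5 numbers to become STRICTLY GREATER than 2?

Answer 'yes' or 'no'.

Current gcd = 2
gcd of all OTHER numbers (without N[4]=12): gcd([12, 6, 26, 28]) = 2
The new gcd after any change is gcd(2, new_value).
This can be at most 2.
Since 2 = old gcd 2, the gcd can only stay the same or decrease.

Answer: no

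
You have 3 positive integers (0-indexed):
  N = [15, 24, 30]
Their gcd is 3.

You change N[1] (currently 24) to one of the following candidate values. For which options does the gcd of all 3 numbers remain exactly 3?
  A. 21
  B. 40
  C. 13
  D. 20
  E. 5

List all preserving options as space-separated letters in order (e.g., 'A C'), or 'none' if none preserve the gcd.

Old gcd = 3; gcd of others (without N[1]) = 15
New gcd for candidate v: gcd(15, v). Preserves old gcd iff gcd(15, v) = 3.
  Option A: v=21, gcd(15,21)=3 -> preserves
  Option B: v=40, gcd(15,40)=5 -> changes
  Option C: v=13, gcd(15,13)=1 -> changes
  Option D: v=20, gcd(15,20)=5 -> changes
  Option E: v=5, gcd(15,5)=5 -> changes

Answer: A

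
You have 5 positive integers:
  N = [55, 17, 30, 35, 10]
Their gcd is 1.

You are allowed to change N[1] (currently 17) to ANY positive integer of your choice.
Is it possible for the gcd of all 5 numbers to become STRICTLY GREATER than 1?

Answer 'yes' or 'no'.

Current gcd = 1
gcd of all OTHER numbers (without N[1]=17): gcd([55, 30, 35, 10]) = 5
The new gcd after any change is gcd(5, new_value).
This can be at most 5.
Since 5 > old gcd 1, the gcd CAN increase (e.g., set N[1] = 5).

Answer: yes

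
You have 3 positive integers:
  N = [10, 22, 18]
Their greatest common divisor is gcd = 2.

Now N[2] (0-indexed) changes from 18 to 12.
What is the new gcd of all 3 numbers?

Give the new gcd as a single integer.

Answer: 2

Derivation:
Numbers: [10, 22, 18], gcd = 2
Change: index 2, 18 -> 12
gcd of the OTHER numbers (without index 2): gcd([10, 22]) = 2
New gcd = gcd(g_others, new_val) = gcd(2, 12) = 2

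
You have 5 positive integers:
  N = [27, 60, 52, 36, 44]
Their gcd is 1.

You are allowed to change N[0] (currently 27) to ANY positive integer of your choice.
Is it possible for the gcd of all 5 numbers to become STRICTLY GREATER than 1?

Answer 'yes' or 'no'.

Current gcd = 1
gcd of all OTHER numbers (without N[0]=27): gcd([60, 52, 36, 44]) = 4
The new gcd after any change is gcd(4, new_value).
This can be at most 4.
Since 4 > old gcd 1, the gcd CAN increase (e.g., set N[0] = 4).

Answer: yes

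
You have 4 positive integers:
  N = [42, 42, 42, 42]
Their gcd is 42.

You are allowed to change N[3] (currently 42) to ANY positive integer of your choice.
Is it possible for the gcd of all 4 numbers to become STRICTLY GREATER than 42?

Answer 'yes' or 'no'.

Current gcd = 42
gcd of all OTHER numbers (without N[3]=42): gcd([42, 42, 42]) = 42
The new gcd after any change is gcd(42, new_value).
This can be at most 42.
Since 42 = old gcd 42, the gcd can only stay the same or decrease.

Answer: no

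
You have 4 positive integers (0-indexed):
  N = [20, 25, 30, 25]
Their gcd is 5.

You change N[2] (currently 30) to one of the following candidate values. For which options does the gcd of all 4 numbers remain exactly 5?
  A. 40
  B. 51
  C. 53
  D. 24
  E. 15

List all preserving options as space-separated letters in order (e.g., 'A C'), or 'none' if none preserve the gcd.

Old gcd = 5; gcd of others (without N[2]) = 5
New gcd for candidate v: gcd(5, v). Preserves old gcd iff gcd(5, v) = 5.
  Option A: v=40, gcd(5,40)=5 -> preserves
  Option B: v=51, gcd(5,51)=1 -> changes
  Option C: v=53, gcd(5,53)=1 -> changes
  Option D: v=24, gcd(5,24)=1 -> changes
  Option E: v=15, gcd(5,15)=5 -> preserves

Answer: A E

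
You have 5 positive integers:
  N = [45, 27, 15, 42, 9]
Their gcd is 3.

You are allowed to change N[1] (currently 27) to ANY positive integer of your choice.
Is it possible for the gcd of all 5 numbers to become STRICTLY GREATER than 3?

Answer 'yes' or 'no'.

Current gcd = 3
gcd of all OTHER numbers (without N[1]=27): gcd([45, 15, 42, 9]) = 3
The new gcd after any change is gcd(3, new_value).
This can be at most 3.
Since 3 = old gcd 3, the gcd can only stay the same or decrease.

Answer: no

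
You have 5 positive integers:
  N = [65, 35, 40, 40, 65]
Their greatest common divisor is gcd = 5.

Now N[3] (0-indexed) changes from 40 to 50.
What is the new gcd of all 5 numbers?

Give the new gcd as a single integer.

Numbers: [65, 35, 40, 40, 65], gcd = 5
Change: index 3, 40 -> 50
gcd of the OTHER numbers (without index 3): gcd([65, 35, 40, 65]) = 5
New gcd = gcd(g_others, new_val) = gcd(5, 50) = 5

Answer: 5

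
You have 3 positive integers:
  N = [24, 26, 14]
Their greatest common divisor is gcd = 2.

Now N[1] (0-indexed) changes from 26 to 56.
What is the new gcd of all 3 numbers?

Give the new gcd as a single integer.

Numbers: [24, 26, 14], gcd = 2
Change: index 1, 26 -> 56
gcd of the OTHER numbers (without index 1): gcd([24, 14]) = 2
New gcd = gcd(g_others, new_val) = gcd(2, 56) = 2

Answer: 2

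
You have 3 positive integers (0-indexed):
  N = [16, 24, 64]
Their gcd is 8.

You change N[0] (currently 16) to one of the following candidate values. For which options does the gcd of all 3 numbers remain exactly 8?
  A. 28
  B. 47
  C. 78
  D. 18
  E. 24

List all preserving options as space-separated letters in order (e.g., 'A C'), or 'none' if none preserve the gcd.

Answer: E

Derivation:
Old gcd = 8; gcd of others (without N[0]) = 8
New gcd for candidate v: gcd(8, v). Preserves old gcd iff gcd(8, v) = 8.
  Option A: v=28, gcd(8,28)=4 -> changes
  Option B: v=47, gcd(8,47)=1 -> changes
  Option C: v=78, gcd(8,78)=2 -> changes
  Option D: v=18, gcd(8,18)=2 -> changes
  Option E: v=24, gcd(8,24)=8 -> preserves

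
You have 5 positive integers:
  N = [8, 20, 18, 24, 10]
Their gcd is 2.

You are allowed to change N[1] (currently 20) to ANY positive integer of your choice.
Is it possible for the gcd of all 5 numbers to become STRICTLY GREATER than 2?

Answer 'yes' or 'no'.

Current gcd = 2
gcd of all OTHER numbers (without N[1]=20): gcd([8, 18, 24, 10]) = 2
The new gcd after any change is gcd(2, new_value).
This can be at most 2.
Since 2 = old gcd 2, the gcd can only stay the same or decrease.

Answer: no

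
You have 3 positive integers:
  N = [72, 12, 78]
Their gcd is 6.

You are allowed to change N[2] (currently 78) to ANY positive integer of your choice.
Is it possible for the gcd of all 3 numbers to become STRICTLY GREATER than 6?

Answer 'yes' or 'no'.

Current gcd = 6
gcd of all OTHER numbers (without N[2]=78): gcd([72, 12]) = 12
The new gcd after any change is gcd(12, new_value).
This can be at most 12.
Since 12 > old gcd 6, the gcd CAN increase (e.g., set N[2] = 12).

Answer: yes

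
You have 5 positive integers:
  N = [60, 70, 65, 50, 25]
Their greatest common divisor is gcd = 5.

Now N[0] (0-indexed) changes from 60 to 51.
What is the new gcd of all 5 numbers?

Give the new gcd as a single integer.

Numbers: [60, 70, 65, 50, 25], gcd = 5
Change: index 0, 60 -> 51
gcd of the OTHER numbers (without index 0): gcd([70, 65, 50, 25]) = 5
New gcd = gcd(g_others, new_val) = gcd(5, 51) = 1

Answer: 1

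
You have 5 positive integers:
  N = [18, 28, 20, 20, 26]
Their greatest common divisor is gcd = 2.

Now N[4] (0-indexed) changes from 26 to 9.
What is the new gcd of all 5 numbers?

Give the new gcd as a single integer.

Numbers: [18, 28, 20, 20, 26], gcd = 2
Change: index 4, 26 -> 9
gcd of the OTHER numbers (without index 4): gcd([18, 28, 20, 20]) = 2
New gcd = gcd(g_others, new_val) = gcd(2, 9) = 1

Answer: 1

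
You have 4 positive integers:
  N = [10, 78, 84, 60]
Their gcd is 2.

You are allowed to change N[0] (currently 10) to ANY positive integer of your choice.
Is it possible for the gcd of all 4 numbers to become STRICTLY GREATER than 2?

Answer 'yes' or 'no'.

Current gcd = 2
gcd of all OTHER numbers (without N[0]=10): gcd([78, 84, 60]) = 6
The new gcd after any change is gcd(6, new_value).
This can be at most 6.
Since 6 > old gcd 2, the gcd CAN increase (e.g., set N[0] = 6).

Answer: yes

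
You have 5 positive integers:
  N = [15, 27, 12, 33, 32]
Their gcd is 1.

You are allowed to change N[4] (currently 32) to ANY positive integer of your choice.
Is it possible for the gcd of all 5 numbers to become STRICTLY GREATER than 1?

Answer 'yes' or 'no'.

Current gcd = 1
gcd of all OTHER numbers (without N[4]=32): gcd([15, 27, 12, 33]) = 3
The new gcd after any change is gcd(3, new_value).
This can be at most 3.
Since 3 > old gcd 1, the gcd CAN increase (e.g., set N[4] = 3).

Answer: yes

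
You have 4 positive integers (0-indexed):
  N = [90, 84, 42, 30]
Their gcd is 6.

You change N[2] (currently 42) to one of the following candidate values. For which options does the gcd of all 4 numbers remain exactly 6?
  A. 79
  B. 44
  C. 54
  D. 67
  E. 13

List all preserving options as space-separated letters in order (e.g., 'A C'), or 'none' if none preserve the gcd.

Old gcd = 6; gcd of others (without N[2]) = 6
New gcd for candidate v: gcd(6, v). Preserves old gcd iff gcd(6, v) = 6.
  Option A: v=79, gcd(6,79)=1 -> changes
  Option B: v=44, gcd(6,44)=2 -> changes
  Option C: v=54, gcd(6,54)=6 -> preserves
  Option D: v=67, gcd(6,67)=1 -> changes
  Option E: v=13, gcd(6,13)=1 -> changes

Answer: C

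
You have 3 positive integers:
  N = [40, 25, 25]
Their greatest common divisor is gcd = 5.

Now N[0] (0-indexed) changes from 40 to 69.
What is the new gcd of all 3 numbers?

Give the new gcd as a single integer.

Answer: 1

Derivation:
Numbers: [40, 25, 25], gcd = 5
Change: index 0, 40 -> 69
gcd of the OTHER numbers (without index 0): gcd([25, 25]) = 25
New gcd = gcd(g_others, new_val) = gcd(25, 69) = 1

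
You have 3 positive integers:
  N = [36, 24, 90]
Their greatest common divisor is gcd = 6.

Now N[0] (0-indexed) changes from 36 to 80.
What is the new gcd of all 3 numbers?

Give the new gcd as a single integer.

Numbers: [36, 24, 90], gcd = 6
Change: index 0, 36 -> 80
gcd of the OTHER numbers (without index 0): gcd([24, 90]) = 6
New gcd = gcd(g_others, new_val) = gcd(6, 80) = 2

Answer: 2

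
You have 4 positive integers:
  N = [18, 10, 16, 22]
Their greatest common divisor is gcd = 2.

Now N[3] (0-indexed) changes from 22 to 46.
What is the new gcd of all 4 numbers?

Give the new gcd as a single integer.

Numbers: [18, 10, 16, 22], gcd = 2
Change: index 3, 22 -> 46
gcd of the OTHER numbers (without index 3): gcd([18, 10, 16]) = 2
New gcd = gcd(g_others, new_val) = gcd(2, 46) = 2

Answer: 2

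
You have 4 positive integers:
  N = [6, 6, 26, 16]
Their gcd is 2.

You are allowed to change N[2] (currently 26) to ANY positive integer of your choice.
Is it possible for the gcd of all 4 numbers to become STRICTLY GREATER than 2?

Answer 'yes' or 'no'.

Answer: no

Derivation:
Current gcd = 2
gcd of all OTHER numbers (without N[2]=26): gcd([6, 6, 16]) = 2
The new gcd after any change is gcd(2, new_value).
This can be at most 2.
Since 2 = old gcd 2, the gcd can only stay the same or decrease.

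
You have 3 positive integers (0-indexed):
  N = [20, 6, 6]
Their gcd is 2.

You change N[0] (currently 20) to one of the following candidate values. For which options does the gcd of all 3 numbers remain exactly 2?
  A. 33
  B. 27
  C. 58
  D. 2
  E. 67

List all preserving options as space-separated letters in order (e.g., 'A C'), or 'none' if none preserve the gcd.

Answer: C D

Derivation:
Old gcd = 2; gcd of others (without N[0]) = 6
New gcd for candidate v: gcd(6, v). Preserves old gcd iff gcd(6, v) = 2.
  Option A: v=33, gcd(6,33)=3 -> changes
  Option B: v=27, gcd(6,27)=3 -> changes
  Option C: v=58, gcd(6,58)=2 -> preserves
  Option D: v=2, gcd(6,2)=2 -> preserves
  Option E: v=67, gcd(6,67)=1 -> changes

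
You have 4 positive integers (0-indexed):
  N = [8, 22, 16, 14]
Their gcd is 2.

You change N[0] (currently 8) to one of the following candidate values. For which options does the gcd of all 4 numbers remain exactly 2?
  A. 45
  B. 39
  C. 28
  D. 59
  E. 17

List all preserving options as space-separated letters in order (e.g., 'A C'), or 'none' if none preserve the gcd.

Answer: C

Derivation:
Old gcd = 2; gcd of others (without N[0]) = 2
New gcd for candidate v: gcd(2, v). Preserves old gcd iff gcd(2, v) = 2.
  Option A: v=45, gcd(2,45)=1 -> changes
  Option B: v=39, gcd(2,39)=1 -> changes
  Option C: v=28, gcd(2,28)=2 -> preserves
  Option D: v=59, gcd(2,59)=1 -> changes
  Option E: v=17, gcd(2,17)=1 -> changes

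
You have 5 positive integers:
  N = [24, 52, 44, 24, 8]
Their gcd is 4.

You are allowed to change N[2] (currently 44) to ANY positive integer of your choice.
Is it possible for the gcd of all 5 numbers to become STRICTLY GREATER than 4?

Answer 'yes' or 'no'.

Current gcd = 4
gcd of all OTHER numbers (without N[2]=44): gcd([24, 52, 24, 8]) = 4
The new gcd after any change is gcd(4, new_value).
This can be at most 4.
Since 4 = old gcd 4, the gcd can only stay the same or decrease.

Answer: no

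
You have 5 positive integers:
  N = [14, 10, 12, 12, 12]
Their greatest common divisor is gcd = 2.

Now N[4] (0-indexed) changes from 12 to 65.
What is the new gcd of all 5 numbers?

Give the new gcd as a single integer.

Answer: 1

Derivation:
Numbers: [14, 10, 12, 12, 12], gcd = 2
Change: index 4, 12 -> 65
gcd of the OTHER numbers (without index 4): gcd([14, 10, 12, 12]) = 2
New gcd = gcd(g_others, new_val) = gcd(2, 65) = 1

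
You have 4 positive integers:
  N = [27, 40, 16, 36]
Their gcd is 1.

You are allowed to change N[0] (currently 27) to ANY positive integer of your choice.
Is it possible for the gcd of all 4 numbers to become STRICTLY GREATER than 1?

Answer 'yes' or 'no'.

Answer: yes

Derivation:
Current gcd = 1
gcd of all OTHER numbers (without N[0]=27): gcd([40, 16, 36]) = 4
The new gcd after any change is gcd(4, new_value).
This can be at most 4.
Since 4 > old gcd 1, the gcd CAN increase (e.g., set N[0] = 4).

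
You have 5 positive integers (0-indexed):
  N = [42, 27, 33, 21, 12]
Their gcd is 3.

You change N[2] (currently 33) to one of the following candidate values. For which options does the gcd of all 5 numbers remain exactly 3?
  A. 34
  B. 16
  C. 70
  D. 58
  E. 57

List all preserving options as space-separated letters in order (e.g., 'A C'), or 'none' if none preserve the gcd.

Answer: E

Derivation:
Old gcd = 3; gcd of others (without N[2]) = 3
New gcd for candidate v: gcd(3, v). Preserves old gcd iff gcd(3, v) = 3.
  Option A: v=34, gcd(3,34)=1 -> changes
  Option B: v=16, gcd(3,16)=1 -> changes
  Option C: v=70, gcd(3,70)=1 -> changes
  Option D: v=58, gcd(3,58)=1 -> changes
  Option E: v=57, gcd(3,57)=3 -> preserves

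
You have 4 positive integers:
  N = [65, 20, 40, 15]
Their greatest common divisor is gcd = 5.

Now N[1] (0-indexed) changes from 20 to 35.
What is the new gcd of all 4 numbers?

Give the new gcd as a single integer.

Numbers: [65, 20, 40, 15], gcd = 5
Change: index 1, 20 -> 35
gcd of the OTHER numbers (without index 1): gcd([65, 40, 15]) = 5
New gcd = gcd(g_others, new_val) = gcd(5, 35) = 5

Answer: 5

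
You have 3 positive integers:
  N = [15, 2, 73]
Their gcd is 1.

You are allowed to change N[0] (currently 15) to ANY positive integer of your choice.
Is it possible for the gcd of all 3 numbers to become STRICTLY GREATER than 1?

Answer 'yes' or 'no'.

Answer: no

Derivation:
Current gcd = 1
gcd of all OTHER numbers (without N[0]=15): gcd([2, 73]) = 1
The new gcd after any change is gcd(1, new_value).
This can be at most 1.
Since 1 = old gcd 1, the gcd can only stay the same or decrease.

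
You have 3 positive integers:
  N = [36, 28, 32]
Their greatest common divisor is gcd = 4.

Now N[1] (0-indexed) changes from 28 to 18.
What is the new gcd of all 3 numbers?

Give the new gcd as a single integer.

Answer: 2

Derivation:
Numbers: [36, 28, 32], gcd = 4
Change: index 1, 28 -> 18
gcd of the OTHER numbers (without index 1): gcd([36, 32]) = 4
New gcd = gcd(g_others, new_val) = gcd(4, 18) = 2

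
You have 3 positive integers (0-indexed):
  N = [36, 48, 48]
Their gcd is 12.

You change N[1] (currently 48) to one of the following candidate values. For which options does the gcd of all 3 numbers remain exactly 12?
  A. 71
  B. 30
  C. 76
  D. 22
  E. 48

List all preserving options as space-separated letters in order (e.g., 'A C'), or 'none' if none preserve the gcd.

Old gcd = 12; gcd of others (without N[1]) = 12
New gcd for candidate v: gcd(12, v). Preserves old gcd iff gcd(12, v) = 12.
  Option A: v=71, gcd(12,71)=1 -> changes
  Option B: v=30, gcd(12,30)=6 -> changes
  Option C: v=76, gcd(12,76)=4 -> changes
  Option D: v=22, gcd(12,22)=2 -> changes
  Option E: v=48, gcd(12,48)=12 -> preserves

Answer: E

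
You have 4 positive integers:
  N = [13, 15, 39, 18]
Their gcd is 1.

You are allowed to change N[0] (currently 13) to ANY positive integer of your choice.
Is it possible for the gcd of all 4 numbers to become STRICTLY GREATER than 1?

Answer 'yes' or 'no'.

Answer: yes

Derivation:
Current gcd = 1
gcd of all OTHER numbers (without N[0]=13): gcd([15, 39, 18]) = 3
The new gcd after any change is gcd(3, new_value).
This can be at most 3.
Since 3 > old gcd 1, the gcd CAN increase (e.g., set N[0] = 3).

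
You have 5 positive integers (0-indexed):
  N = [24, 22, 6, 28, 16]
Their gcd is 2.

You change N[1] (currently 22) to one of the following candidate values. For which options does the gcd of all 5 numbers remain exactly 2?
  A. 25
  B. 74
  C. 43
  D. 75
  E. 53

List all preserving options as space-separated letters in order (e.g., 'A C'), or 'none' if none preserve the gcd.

Old gcd = 2; gcd of others (without N[1]) = 2
New gcd for candidate v: gcd(2, v). Preserves old gcd iff gcd(2, v) = 2.
  Option A: v=25, gcd(2,25)=1 -> changes
  Option B: v=74, gcd(2,74)=2 -> preserves
  Option C: v=43, gcd(2,43)=1 -> changes
  Option D: v=75, gcd(2,75)=1 -> changes
  Option E: v=53, gcd(2,53)=1 -> changes

Answer: B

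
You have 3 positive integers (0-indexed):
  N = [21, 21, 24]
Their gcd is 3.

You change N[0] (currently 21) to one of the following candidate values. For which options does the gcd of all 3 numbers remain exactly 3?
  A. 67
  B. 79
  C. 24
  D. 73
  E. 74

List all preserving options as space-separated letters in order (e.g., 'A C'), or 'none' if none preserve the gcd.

Answer: C

Derivation:
Old gcd = 3; gcd of others (without N[0]) = 3
New gcd for candidate v: gcd(3, v). Preserves old gcd iff gcd(3, v) = 3.
  Option A: v=67, gcd(3,67)=1 -> changes
  Option B: v=79, gcd(3,79)=1 -> changes
  Option C: v=24, gcd(3,24)=3 -> preserves
  Option D: v=73, gcd(3,73)=1 -> changes
  Option E: v=74, gcd(3,74)=1 -> changes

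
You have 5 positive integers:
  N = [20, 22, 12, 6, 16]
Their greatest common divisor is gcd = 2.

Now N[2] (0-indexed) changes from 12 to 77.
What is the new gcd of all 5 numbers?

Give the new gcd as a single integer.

Answer: 1

Derivation:
Numbers: [20, 22, 12, 6, 16], gcd = 2
Change: index 2, 12 -> 77
gcd of the OTHER numbers (without index 2): gcd([20, 22, 6, 16]) = 2
New gcd = gcd(g_others, new_val) = gcd(2, 77) = 1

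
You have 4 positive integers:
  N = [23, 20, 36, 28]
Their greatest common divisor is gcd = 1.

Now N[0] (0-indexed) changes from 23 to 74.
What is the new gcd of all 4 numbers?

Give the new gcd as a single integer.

Numbers: [23, 20, 36, 28], gcd = 1
Change: index 0, 23 -> 74
gcd of the OTHER numbers (without index 0): gcd([20, 36, 28]) = 4
New gcd = gcd(g_others, new_val) = gcd(4, 74) = 2

Answer: 2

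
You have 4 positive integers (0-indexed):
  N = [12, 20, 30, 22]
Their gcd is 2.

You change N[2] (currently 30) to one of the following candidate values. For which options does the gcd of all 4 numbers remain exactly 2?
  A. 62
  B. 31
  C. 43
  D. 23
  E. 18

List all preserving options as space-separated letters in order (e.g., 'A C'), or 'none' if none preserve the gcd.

Answer: A E

Derivation:
Old gcd = 2; gcd of others (without N[2]) = 2
New gcd for candidate v: gcd(2, v). Preserves old gcd iff gcd(2, v) = 2.
  Option A: v=62, gcd(2,62)=2 -> preserves
  Option B: v=31, gcd(2,31)=1 -> changes
  Option C: v=43, gcd(2,43)=1 -> changes
  Option D: v=23, gcd(2,23)=1 -> changes
  Option E: v=18, gcd(2,18)=2 -> preserves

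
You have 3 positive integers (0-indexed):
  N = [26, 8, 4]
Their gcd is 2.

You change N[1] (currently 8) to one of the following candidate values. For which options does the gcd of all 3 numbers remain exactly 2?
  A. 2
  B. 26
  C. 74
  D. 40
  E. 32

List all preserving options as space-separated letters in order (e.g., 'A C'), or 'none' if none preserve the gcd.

Old gcd = 2; gcd of others (without N[1]) = 2
New gcd for candidate v: gcd(2, v). Preserves old gcd iff gcd(2, v) = 2.
  Option A: v=2, gcd(2,2)=2 -> preserves
  Option B: v=26, gcd(2,26)=2 -> preserves
  Option C: v=74, gcd(2,74)=2 -> preserves
  Option D: v=40, gcd(2,40)=2 -> preserves
  Option E: v=32, gcd(2,32)=2 -> preserves

Answer: A B C D E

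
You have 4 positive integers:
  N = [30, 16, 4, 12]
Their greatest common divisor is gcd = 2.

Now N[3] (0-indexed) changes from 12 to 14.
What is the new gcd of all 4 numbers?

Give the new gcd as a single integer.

Numbers: [30, 16, 4, 12], gcd = 2
Change: index 3, 12 -> 14
gcd of the OTHER numbers (without index 3): gcd([30, 16, 4]) = 2
New gcd = gcd(g_others, new_val) = gcd(2, 14) = 2

Answer: 2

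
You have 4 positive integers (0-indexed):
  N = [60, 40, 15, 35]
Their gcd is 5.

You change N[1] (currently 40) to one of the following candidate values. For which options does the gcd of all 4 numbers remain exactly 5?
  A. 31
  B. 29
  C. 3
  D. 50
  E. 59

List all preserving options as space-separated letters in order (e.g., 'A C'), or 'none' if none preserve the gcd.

Old gcd = 5; gcd of others (without N[1]) = 5
New gcd for candidate v: gcd(5, v). Preserves old gcd iff gcd(5, v) = 5.
  Option A: v=31, gcd(5,31)=1 -> changes
  Option B: v=29, gcd(5,29)=1 -> changes
  Option C: v=3, gcd(5,3)=1 -> changes
  Option D: v=50, gcd(5,50)=5 -> preserves
  Option E: v=59, gcd(5,59)=1 -> changes

Answer: D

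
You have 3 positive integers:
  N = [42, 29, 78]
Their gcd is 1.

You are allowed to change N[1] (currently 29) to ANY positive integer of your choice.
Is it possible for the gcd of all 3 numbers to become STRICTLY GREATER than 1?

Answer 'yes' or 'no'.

Current gcd = 1
gcd of all OTHER numbers (without N[1]=29): gcd([42, 78]) = 6
The new gcd after any change is gcd(6, new_value).
This can be at most 6.
Since 6 > old gcd 1, the gcd CAN increase (e.g., set N[1] = 6).

Answer: yes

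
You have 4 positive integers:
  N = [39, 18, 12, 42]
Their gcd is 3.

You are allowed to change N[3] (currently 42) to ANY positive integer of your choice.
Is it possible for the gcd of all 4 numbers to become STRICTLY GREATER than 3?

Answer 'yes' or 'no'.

Current gcd = 3
gcd of all OTHER numbers (without N[3]=42): gcd([39, 18, 12]) = 3
The new gcd after any change is gcd(3, new_value).
This can be at most 3.
Since 3 = old gcd 3, the gcd can only stay the same or decrease.

Answer: no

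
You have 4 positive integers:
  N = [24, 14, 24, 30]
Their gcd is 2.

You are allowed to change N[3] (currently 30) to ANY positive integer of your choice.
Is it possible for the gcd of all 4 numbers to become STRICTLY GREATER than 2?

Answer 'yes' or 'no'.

Current gcd = 2
gcd of all OTHER numbers (without N[3]=30): gcd([24, 14, 24]) = 2
The new gcd after any change is gcd(2, new_value).
This can be at most 2.
Since 2 = old gcd 2, the gcd can only stay the same or decrease.

Answer: no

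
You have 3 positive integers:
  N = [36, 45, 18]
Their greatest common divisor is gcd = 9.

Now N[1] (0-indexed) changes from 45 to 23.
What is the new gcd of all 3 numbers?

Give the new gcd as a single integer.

Numbers: [36, 45, 18], gcd = 9
Change: index 1, 45 -> 23
gcd of the OTHER numbers (without index 1): gcd([36, 18]) = 18
New gcd = gcd(g_others, new_val) = gcd(18, 23) = 1

Answer: 1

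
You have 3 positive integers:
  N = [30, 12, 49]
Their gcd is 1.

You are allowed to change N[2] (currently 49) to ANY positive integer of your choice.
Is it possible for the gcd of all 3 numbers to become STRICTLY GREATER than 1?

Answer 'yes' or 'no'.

Answer: yes

Derivation:
Current gcd = 1
gcd of all OTHER numbers (without N[2]=49): gcd([30, 12]) = 6
The new gcd after any change is gcd(6, new_value).
This can be at most 6.
Since 6 > old gcd 1, the gcd CAN increase (e.g., set N[2] = 6).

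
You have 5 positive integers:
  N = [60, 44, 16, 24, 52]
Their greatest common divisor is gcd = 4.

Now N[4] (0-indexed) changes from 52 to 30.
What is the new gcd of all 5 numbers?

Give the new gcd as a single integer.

Numbers: [60, 44, 16, 24, 52], gcd = 4
Change: index 4, 52 -> 30
gcd of the OTHER numbers (without index 4): gcd([60, 44, 16, 24]) = 4
New gcd = gcd(g_others, new_val) = gcd(4, 30) = 2

Answer: 2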